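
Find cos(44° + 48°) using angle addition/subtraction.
cos(44° + 48°) = cos 44° cos 48° - sin 44° sin 48° = -0.0349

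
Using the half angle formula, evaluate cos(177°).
cos(177°) = -√((1 + cos 354°)/2) = -0.9986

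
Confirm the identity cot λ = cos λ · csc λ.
RHS = cos λ · (1/sin λ) = cos λ/sin λ = cot λ = LHS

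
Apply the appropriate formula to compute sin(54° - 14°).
sin(54° - 14°) = sin 54° cos 14° - cos 54° sin 14° = 0.6428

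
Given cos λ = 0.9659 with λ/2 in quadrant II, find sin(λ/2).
sin(λ/2) = ±√((1 - cos λ)/2); positive since λ/2 ∈ QII, so sin(λ/2) = 0.1306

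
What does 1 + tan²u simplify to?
1 + tan²u = sec²u (using Pythagorean identity)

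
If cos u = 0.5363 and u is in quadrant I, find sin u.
sin u = 0.844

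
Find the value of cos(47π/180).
cos(47π/180) = 0.682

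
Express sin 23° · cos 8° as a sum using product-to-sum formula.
sin 23° cos 8° = (1/2)[sin(23°+8°) + sin(23°-8°)]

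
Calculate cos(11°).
cos(11°) = 0.9816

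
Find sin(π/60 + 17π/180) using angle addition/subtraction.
sin(π/60 + 17π/180) = sin π/60 cos 17π/180 + cos π/60 sin 17π/180 = 0.342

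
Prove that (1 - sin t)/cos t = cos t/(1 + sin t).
LHS = (1 - sin t)(1 + sin t) / (cos t(1 + sin t)) = (1 - sin²t) / (cos t(1 + sin t)) = cos²t / (cos t(1 + sin t)) = cos t/(1 + sin t) = RHS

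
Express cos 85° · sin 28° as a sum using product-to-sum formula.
cos 85° sin 28° = (1/2)[sin(85°+28°) - sin(85°-28°)]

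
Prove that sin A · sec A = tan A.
LHS = sin A · (1/cos A) = sin A/cos A = tan A = RHS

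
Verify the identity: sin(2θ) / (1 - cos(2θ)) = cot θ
LHS = 2 sin θ cos θ / (2sin²θ) = cos θ/sin θ = cot θ = RHS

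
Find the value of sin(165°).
sin(165°) = (√6-√2)/4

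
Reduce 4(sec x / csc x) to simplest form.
4(sec x / csc x) = 4(tan x) (using Reciprocal identities)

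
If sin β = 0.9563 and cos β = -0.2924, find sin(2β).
sin(2β) = 2 sin β cos β = -0.5592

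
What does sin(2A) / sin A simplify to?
sin(2A) / sin A = 2 cos A (using Double angle)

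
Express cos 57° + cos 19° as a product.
cos 57° + cos 19° = 2 cos(38°) cos(19°)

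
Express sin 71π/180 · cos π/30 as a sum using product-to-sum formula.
sin 71π/180 cos π/30 = (1/2)[sin(71π/180+π/30) + sin(71π/180-π/30)]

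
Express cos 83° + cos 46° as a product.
cos 83° + cos 46° = 2 cos(64.5°) cos(18.5°)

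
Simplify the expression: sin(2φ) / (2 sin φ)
sin(2φ) / (2 sin φ) = cos φ (using Double angle)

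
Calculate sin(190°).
sin(190°) = -0.1736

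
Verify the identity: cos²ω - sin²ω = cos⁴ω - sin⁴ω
RHS = (cos²ω - sin²ω)(cos²ω + sin²ω) = (cos²ω - sin²ω) · 1 = cos²ω - sin²ω = LHS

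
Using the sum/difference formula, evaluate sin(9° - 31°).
sin(9° - 31°) = sin 9° cos 31° - cos 9° sin 31° = -0.3746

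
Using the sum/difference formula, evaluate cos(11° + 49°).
cos(11° + 49°) = cos 11° cos 49° - sin 11° sin 49° = 1/2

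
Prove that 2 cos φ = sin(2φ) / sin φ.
RHS = 2 sin φ cos φ / sin φ = 2 cos φ = LHS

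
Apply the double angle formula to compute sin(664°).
sin(664°) = 2 sin 332° cos 332° = -0.829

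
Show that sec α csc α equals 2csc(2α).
RHS = 2/sin(2α) = 2/(2 sin α cos α) = 1/(sin α cos α) = (1/cos α)(1/sin α) = sec α csc α = LHS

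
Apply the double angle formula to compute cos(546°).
cos(546°) = cos²273° - sin²273° = -0.9945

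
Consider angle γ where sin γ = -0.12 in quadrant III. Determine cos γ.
cos γ = ±√(1 - sin²γ) = -0.9928 (negative in QIII)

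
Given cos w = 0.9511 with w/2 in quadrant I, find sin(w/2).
sin(w/2) = ±√((1 - cos w)/2); positive since w/2 ∈ QI, so sin(w/2) = 0.1564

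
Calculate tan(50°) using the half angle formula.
tan(50°) = sin 100° / (1 + cos 100°) = 1.192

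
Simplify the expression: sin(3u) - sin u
sin(3u) - sin u = 2 cos(2u) sin u (using Sum-to-product)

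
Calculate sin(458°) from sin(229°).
sin(458°) = 2 sin 229° cos 229° = 0.9903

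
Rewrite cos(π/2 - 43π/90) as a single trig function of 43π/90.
cos(π/2 - 43π/90) = sin(43π/90)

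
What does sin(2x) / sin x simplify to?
sin(2x) / sin x = 2 cos x (using Double angle)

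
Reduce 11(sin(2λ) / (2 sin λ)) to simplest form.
11(sin(2λ) / (2 sin λ)) = 11(cos λ) (using Double angle)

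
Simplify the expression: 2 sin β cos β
2 sin β cos β = sin(2β) (using Double angle)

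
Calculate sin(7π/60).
sin(7π/60) = 0.3584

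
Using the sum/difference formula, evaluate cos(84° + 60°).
cos(84° + 60°) = cos 84° cos 60° - sin 84° sin 60° = -0.809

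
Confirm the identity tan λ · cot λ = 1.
LHS = (sin λ/cos λ) · (cos λ/sin λ) = 1 = RHS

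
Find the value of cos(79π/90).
cos(79π/90) = -0.9272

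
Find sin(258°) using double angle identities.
sin(258°) = 2 sin 129° cos 129° = -0.9781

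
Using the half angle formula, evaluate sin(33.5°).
sin(33.5°) = √((1 - cos 67°)/2) = 0.5519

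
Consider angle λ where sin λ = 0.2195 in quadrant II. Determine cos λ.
cos λ = ±√(1 - sin²λ) = -0.9756 (negative in QII)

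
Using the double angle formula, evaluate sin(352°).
sin(352°) = 2 sin 176° cos 176° = -0.1392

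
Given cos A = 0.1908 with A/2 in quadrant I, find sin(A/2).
sin(A/2) = ±√((1 - cos A)/2); positive since A/2 ∈ QI, so sin(A/2) = 0.6361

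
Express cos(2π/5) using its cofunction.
cos(2π/5) = sin(π/2 - 2π/5) = sin(π/10)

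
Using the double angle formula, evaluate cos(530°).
cos(530°) = cos²265° - sin²265° = -0.9848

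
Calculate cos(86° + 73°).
cos(86° + 73°) = cos 86° cos 73° - sin 86° sin 73° = -0.9336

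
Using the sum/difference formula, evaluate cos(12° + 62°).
cos(12° + 62°) = cos 12° cos 62° - sin 12° sin 62° = 0.2756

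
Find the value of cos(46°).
cos(46°) = 0.6947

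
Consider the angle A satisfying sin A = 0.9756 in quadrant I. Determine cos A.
cos A = √(1 - sin²A) = 0.2196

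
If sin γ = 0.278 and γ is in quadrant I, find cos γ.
cos γ = 0.9606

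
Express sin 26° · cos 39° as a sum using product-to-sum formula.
sin 26° cos 39° = (1/2)[sin(26°+39°) + sin(26°-39°)]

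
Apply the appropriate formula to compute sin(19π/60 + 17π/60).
sin(19π/60 + 17π/60) = sin 19π/60 cos 17π/60 + cos 19π/60 sin 17π/60 = 0.9511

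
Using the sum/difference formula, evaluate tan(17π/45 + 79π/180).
tan(17π/45 + 79π/180) = (tan 17π/45 + tan 79π/180)/(1 - tan 17π/45 tan 79π/180) = -0.6494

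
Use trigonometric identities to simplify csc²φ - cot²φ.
csc²φ - cot²φ = 1 (using Pythagorean identity)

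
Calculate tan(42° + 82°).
tan(42° + 82°) = (tan 42° + tan 82°)/(1 - tan 42° tan 82°) = -1.483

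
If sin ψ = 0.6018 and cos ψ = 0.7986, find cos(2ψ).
cos(2ψ) = cos²ψ - sin²ψ = 0.2756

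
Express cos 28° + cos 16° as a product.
cos 28° + cos 16° = 2 cos(22°) cos(6°)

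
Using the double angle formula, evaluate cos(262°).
cos(262°) = cos²131° - sin²131° = -0.1392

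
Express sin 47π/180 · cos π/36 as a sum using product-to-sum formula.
sin 47π/180 cos π/36 = (1/2)[sin(47π/180+π/36) + sin(47π/180-π/36)]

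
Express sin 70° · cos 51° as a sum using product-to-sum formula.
sin 70° cos 51° = (1/2)[sin(70°+51°) + sin(70°-51°)]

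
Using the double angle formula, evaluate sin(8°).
sin(8°) = 2 sin 4° cos 4° = 0.1392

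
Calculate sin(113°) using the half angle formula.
sin(113°) = √((1 - cos 226°)/2) = 0.9205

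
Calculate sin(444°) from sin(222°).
sin(444°) = 2 sin 222° cos 222° = 0.9945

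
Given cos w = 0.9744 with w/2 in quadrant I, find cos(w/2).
cos(w/2) = ±√((1 + cos w)/2); positive since w/2 ∈ QI, so cos(w/2) = 0.9936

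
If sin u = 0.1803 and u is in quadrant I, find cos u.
cos u = 0.9836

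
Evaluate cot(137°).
cot(137°) = -1.072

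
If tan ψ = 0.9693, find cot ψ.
cot ψ = 1/tan ψ = 1.032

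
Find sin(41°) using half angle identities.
sin(41°) = √((1 - cos 82°)/2) = 0.6561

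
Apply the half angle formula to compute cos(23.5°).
cos(23.5°) = √((1 + cos 47°)/2) = 0.9171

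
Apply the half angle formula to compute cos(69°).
cos(69°) = √((1 + cos 138°)/2) = 0.3584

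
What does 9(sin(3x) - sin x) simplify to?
9(sin(3x) - sin x) = 9(2 cos(2x) sin x) (using Sum-to-product)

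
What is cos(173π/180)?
cos(173π/180) = -0.9925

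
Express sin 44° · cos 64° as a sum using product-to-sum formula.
sin 44° cos 64° = (1/2)[sin(44°+64°) + sin(44°-64°)]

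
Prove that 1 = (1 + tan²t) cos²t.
RHS = sec²t · cos²t = (1/cos²t) · cos²t = 1 = LHS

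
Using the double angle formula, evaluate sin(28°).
sin(28°) = 2 sin 14° cos 14° = 0.4695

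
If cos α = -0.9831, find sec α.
sec α = 1/cos α = -1.017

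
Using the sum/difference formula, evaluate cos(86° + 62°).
cos(86° + 62°) = cos 86° cos 62° - sin 86° sin 62° = -0.848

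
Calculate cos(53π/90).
cos(53π/90) = -0.2756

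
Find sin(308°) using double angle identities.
sin(308°) = 2 sin 154° cos 154° = -0.788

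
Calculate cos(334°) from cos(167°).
cos(334°) = cos²167° - sin²167° = 0.8988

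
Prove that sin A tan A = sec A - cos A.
RHS = 1/cos A - cos A = (1 - cos²A)/cos A = sin²A/cos A = sin A · (sin A/cos A) = sin A tan A = LHS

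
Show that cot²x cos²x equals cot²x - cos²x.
RHS = cos²x/sin²x - cos²x = cos²x(1/sin²x - 1) = cos²x · (1 - sin²x)/sin²x = cos²x · cos²x/sin²x = cos²x · cot²x = LHS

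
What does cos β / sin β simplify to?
cos β / sin β = cot β (using Quotient identity)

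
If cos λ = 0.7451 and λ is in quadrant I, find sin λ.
sin λ = 0.667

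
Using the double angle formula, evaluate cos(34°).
cos(34°) = cos²17° - sin²17° = 0.829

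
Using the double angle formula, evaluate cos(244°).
cos(244°) = cos²122° - sin²122° = -0.4384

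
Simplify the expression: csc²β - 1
csc²β - 1 = cot²β (using Pythagorean identity)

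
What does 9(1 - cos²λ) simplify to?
9(1 - cos²λ) = 9(sin²λ) (using Pythagorean identity)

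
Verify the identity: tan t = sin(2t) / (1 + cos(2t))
RHS = 2 sin t cos t / (2cos²t) = sin t/cos t = tan t = LHS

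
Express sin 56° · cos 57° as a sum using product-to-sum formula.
sin 56° cos 57° = (1/2)[sin(56°+57°) + sin(56°-57°)]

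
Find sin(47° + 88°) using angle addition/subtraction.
sin(47° + 88°) = sin 47° cos 88° + cos 47° sin 88° = √2/2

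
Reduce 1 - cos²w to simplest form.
1 - cos²w = sin²w (using Pythagorean identity)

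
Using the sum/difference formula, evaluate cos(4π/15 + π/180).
cos(4π/15 + π/180) = cos 4π/15 cos π/180 - sin 4π/15 sin π/180 = 0.6561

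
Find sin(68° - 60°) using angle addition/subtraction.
sin(68° - 60°) = sin 68° cos 60° - cos 68° sin 60° = 0.1392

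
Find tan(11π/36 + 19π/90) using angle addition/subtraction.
tan(11π/36 + 19π/90) = (tan 11π/36 + tan 19π/90)/(1 - tan 11π/36 tan 19π/90) = -19.08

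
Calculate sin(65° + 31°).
sin(65° + 31°) = sin 65° cos 31° + cos 65° sin 31° = 0.9945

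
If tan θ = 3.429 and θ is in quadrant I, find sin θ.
sin θ = 0.96 (using tan²θ + 1 = sec²θ)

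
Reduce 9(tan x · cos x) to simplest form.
9(tan x · cos x) = 9(sin x) (using Quotient identity)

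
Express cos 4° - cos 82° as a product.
cos 4° - cos 82° = -2 sin(43°) sin(-39°)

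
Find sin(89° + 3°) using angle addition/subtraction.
sin(89° + 3°) = sin 89° cos 3° + cos 89° sin 3° = 0.9994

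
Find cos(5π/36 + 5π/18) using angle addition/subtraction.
cos(5π/36 + 5π/18) = cos 5π/36 cos 5π/18 - sin 5π/36 sin 5π/18 = (√6-√2)/4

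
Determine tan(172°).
tan(172°) = -0.1405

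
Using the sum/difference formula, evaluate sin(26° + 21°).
sin(26° + 21°) = sin 26° cos 21° + cos 26° sin 21° = 0.7314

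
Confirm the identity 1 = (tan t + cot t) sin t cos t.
RHS = (sin t/cos t + cos t/sin t) sin t cos t = ((sin²t + cos²t)/(sin t cos t)) · sin t cos t = sin²t + cos²t = 1 = LHS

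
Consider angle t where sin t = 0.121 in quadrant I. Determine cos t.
cos t = √(1 - sin²t) = 0.9927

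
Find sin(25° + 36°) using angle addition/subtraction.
sin(25° + 36°) = sin 25° cos 36° + cos 25° sin 36° = 0.8746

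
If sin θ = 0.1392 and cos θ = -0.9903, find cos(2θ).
cos(2θ) = cos²θ - sin²θ = 0.9613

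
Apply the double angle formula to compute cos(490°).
cos(490°) = cos²245° - sin²245° = -0.6428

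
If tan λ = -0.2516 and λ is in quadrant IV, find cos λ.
cos λ = 0.9698 (using tan²λ + 1 = sec²λ)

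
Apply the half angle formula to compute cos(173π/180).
cos(173π/180) = -√((1 + cos 173π/90)/2) = -0.9925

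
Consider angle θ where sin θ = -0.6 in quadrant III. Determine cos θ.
cos θ = ±√(1 - sin²θ) = -0.8 (negative in QIII)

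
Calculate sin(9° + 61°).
sin(9° + 61°) = sin 9° cos 61° + cos 9° sin 61° = 0.9397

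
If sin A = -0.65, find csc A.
csc A = 1/sin A = -1.538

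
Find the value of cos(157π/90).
cos(157π/90) = 0.6947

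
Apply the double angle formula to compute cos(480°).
cos(480°) = cos²240° - sin²240° = -1/2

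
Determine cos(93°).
cos(93°) = -0.05234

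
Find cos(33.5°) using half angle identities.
cos(33.5°) = √((1 + cos 67°)/2) = 0.8339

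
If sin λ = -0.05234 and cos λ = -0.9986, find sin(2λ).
sin(2λ) = 2 sin λ cos λ = 0.1045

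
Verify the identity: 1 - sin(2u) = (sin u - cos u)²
RHS = sin²u - 2 sin u cos u + cos²u = (sin²u + cos²u) - 2 sin u cos u = 1 - sin(2u) = LHS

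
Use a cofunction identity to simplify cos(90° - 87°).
cos(90° - 87°) = sin(87°)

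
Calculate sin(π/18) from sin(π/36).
sin(π/18) = 2 sin π/36 cos π/36 = 0.1736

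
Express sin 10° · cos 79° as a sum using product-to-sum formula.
sin 10° cos 79° = (1/2)[sin(10°+79°) + sin(10°-79°)]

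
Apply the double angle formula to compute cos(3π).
cos(3π) = cos²3π/2 - sin²3π/2 = -1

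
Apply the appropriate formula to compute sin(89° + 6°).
sin(89° + 6°) = sin 89° cos 6° + cos 89° sin 6° = 0.9962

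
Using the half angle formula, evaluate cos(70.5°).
cos(70.5°) = √((1 + cos 141°)/2) = 0.3338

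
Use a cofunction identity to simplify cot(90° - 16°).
cot(90° - 16°) = tan(16°)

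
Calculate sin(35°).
sin(35°) = 0.5736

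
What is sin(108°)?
sin(108°) = 0.9511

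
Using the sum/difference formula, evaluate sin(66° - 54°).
sin(66° - 54°) = sin 66° cos 54° - cos 66° sin 54° = 0.2079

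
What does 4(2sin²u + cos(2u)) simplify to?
4(2sin²u + cos(2u)) = 4 (using Double angle)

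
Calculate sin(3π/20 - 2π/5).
sin(3π/20 - 2π/5) = sin 3π/20 cos 2π/5 - cos 3π/20 sin 2π/5 = -√2/2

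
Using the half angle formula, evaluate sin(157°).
sin(157°) = √((1 - cos 314°)/2) = 0.3907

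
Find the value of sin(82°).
sin(82°) = 0.9903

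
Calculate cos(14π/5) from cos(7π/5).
cos(14π/5) = cos²7π/5 - sin²7π/5 = -0.809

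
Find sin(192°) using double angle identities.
sin(192°) = 2 sin 96° cos 96° = -0.2079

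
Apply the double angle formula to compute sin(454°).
sin(454°) = 2 sin 227° cos 227° = 0.9976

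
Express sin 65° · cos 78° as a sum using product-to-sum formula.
sin 65° cos 78° = (1/2)[sin(65°+78°) + sin(65°-78°)]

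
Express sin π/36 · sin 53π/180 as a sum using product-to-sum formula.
sin π/36 sin 53π/180 = (1/2)[cos(π/36-53π/180) - cos(π/36+53π/180)]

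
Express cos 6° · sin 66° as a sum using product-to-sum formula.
cos 6° sin 66° = (1/2)[sin(6°+66°) - sin(6°-66°)]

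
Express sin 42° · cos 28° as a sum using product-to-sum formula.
sin 42° cos 28° = (1/2)[sin(42°+28°) + sin(42°-28°)]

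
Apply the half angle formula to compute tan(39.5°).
tan(39.5°) = sin 79° / (1 + cos 79°) = 0.8243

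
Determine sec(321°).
sec(321°) = 1.287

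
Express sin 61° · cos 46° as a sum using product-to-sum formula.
sin 61° cos 46° = (1/2)[sin(61°+46°) + sin(61°-46°)]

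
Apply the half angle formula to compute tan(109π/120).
tan(109π/120) = sin 109π/60 / (1 + cos 109π/60) = -0.2962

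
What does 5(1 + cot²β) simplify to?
5(1 + cot²β) = 5(csc²β) (using Pythagorean identity)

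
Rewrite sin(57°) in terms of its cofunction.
sin(57°) = cos(90° - 57°) = cos(33°)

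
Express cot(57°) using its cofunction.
cot(57°) = tan(90° - 57°) = tan(33°)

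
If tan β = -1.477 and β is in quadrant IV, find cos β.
cos β = 0.5606 (using tan²β + 1 = sec²β)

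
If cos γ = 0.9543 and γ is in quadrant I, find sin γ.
sin γ = 0.2989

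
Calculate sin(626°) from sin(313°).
sin(626°) = 2 sin 313° cos 313° = -0.9976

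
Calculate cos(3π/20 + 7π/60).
cos(3π/20 + 7π/60) = cos 3π/20 cos 7π/60 - sin 3π/20 sin 7π/60 = 0.6691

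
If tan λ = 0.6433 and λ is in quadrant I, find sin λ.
sin λ = 0.541 (using tan²λ + 1 = sec²λ)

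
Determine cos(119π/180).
cos(119π/180) = -0.4848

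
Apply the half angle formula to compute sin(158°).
sin(158°) = √((1 - cos 316°)/2) = 0.3746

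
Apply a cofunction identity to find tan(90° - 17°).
tan(90° - 17°) = cot(17°) = 3.271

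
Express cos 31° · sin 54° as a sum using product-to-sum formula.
cos 31° sin 54° = (1/2)[sin(31°+54°) - sin(31°-54°)]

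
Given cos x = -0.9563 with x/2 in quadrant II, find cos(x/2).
cos(x/2) = ±√((1 + cos x)/2); negative since x/2 ∈ QII, so cos(x/2) = -0.1478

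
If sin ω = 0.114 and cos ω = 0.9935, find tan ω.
tan ω = sin ω / cos ω = 0.1147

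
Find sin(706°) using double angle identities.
sin(706°) = 2 sin 353° cos 353° = -0.2419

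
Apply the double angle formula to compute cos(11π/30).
cos(11π/30) = cos²11π/60 - sin²11π/60 = 0.4067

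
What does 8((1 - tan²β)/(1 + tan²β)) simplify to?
8((1 - tan²β)/(1 + tan²β)) = 8(cos(2β)) (using Double angle)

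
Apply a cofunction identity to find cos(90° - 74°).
cos(90° - 74°) = sin(74°) = 0.9613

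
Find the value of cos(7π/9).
cos(7π/9) = -0.766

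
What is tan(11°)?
tan(11°) = 0.1944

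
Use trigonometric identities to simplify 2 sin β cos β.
2 sin β cos β = sin(2β) (using Double angle)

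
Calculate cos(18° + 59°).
cos(18° + 59°) = cos 18° cos 59° - sin 18° sin 59° = 0.225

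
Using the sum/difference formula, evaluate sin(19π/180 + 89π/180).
sin(19π/180 + 89π/180) = sin 19π/180 cos 89π/180 + cos 19π/180 sin 89π/180 = 0.9511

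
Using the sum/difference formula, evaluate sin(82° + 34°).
sin(82° + 34°) = sin 82° cos 34° + cos 82° sin 34° = 0.8988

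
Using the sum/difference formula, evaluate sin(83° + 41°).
sin(83° + 41°) = sin 83° cos 41° + cos 83° sin 41° = 0.829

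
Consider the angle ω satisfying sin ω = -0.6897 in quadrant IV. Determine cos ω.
cos ω = √(1 - sin²ω) = 0.7241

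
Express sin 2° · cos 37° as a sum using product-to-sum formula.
sin 2° cos 37° = (1/2)[sin(2°+37°) + sin(2°-37°)]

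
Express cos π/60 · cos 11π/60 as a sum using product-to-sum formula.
cos π/60 cos 11π/60 = (1/2)[cos(π/60-11π/60) + cos(π/60+11π/60)]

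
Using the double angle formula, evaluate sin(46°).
sin(46°) = 2 sin 23° cos 23° = 0.7193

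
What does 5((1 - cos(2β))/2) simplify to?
5((1 - cos(2β))/2) = 5(sin²β) (using Power reduction)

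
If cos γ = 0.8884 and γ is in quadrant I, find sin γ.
sin γ = 0.4591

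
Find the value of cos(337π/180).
cos(337π/180) = 0.9205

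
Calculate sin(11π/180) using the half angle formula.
sin(11π/180) = √((1 - cos 11π/90)/2) = 0.1908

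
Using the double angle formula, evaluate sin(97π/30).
sin(97π/30) = 2 sin 97π/60 cos 97π/60 = -0.6691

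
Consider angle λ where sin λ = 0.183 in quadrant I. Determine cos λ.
cos λ = √(1 - sin²λ) = 0.9831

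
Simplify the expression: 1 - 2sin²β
1 - 2sin²β = cos(2β) (using Double angle)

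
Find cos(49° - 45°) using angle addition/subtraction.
cos(49° - 45°) = cos 49° cos 45° + sin 49° sin 45° = 0.9976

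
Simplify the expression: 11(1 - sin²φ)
11(1 - sin²φ) = 11(cos²φ) (using Pythagorean identity)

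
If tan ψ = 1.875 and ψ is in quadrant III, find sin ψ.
sin ψ = -0.8824 (using tan²ψ + 1 = sec²ψ)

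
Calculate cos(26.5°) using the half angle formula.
cos(26.5°) = √((1 + cos 53°)/2) = 0.8949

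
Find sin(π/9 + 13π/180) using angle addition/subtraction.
sin(π/9 + 13π/180) = sin π/9 cos 13π/180 + cos π/9 sin 13π/180 = 0.5446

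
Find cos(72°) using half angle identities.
cos(72°) = √((1 + cos 144°)/2) = 0.309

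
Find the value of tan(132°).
tan(132°) = -1.111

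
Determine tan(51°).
tan(51°) = 1.235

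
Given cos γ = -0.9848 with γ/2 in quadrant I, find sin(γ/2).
sin(γ/2) = ±√((1 - cos γ)/2); positive since γ/2 ∈ QI, so sin(γ/2) = 0.9962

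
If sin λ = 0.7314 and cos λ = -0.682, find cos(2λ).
cos(2λ) = cos²λ - sin²λ = -0.06982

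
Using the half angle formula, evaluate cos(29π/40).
cos(29π/40) = -√((1 + cos 29π/20)/2) = -0.6494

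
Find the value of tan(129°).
tan(129°) = -1.235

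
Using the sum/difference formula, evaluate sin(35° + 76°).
sin(35° + 76°) = sin 35° cos 76° + cos 35° sin 76° = 0.9336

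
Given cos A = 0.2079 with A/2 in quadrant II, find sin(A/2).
sin(A/2) = ±√((1 - cos A)/2); positive since A/2 ∈ QII, so sin(A/2) = 0.6293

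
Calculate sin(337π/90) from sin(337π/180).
sin(337π/90) = 2 sin 337π/180 cos 337π/180 = -0.7193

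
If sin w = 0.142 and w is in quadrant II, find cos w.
cos w = -0.9899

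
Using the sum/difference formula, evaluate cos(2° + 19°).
cos(2° + 19°) = cos 2° cos 19° - sin 2° sin 19° = 0.9336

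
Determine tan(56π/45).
tan(56π/45) = 0.9657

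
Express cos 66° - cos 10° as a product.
cos 66° - cos 10° = -2 sin(38°) sin(28°)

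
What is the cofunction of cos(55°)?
cos(55°) = sin(90° - 55°) = sin(35°)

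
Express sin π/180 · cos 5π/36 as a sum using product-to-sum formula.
sin π/180 cos 5π/36 = (1/2)[sin(π/180+5π/36) + sin(π/180-5π/36)]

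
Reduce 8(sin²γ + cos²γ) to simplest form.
8(sin²γ + cos²γ) = 8 (using Pythagorean identity)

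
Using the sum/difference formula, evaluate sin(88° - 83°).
sin(88° - 83°) = sin 88° cos 83° - cos 88° sin 83° = 0.08716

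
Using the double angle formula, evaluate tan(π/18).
tan(π/18) = 2 tan π/36 / (1 - tan²π/36) = 0.1763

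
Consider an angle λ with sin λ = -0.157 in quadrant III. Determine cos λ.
cos λ = ±√(1 - sin²λ) = -0.9876 (negative in QIII)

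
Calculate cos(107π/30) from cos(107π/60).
cos(107π/30) = cos²107π/60 - sin²107π/60 = 0.2079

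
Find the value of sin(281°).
sin(281°) = -0.9816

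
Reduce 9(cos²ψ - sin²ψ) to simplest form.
9(cos²ψ - sin²ψ) = 9(cos(2ψ)) (using Double angle)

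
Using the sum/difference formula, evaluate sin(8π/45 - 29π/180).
sin(8π/45 - 29π/180) = sin 8π/45 cos 29π/180 - cos 8π/45 sin 29π/180 = 0.05234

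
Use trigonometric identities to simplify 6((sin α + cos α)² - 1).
6((sin α + cos α)² - 1) = 6(sin(2α)) (using Pythagorean + double angle)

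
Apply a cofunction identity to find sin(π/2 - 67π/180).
sin(π/2 - 67π/180) = cos(67π/180) = 0.3907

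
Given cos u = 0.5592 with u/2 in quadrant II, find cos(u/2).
cos(u/2) = ±√((1 + cos u)/2); negative since u/2 ∈ QII, so cos(u/2) = -0.8829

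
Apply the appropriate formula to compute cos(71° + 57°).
cos(71° + 57°) = cos 71° cos 57° - sin 71° sin 57° = -0.6157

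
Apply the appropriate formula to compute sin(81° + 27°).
sin(81° + 27°) = sin 81° cos 27° + cos 81° sin 27° = 0.9511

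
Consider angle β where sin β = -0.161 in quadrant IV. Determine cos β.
cos β = √(1 - sin²β) = 0.987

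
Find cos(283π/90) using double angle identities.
cos(283π/90) = cos²283π/180 - sin²283π/180 = -0.8988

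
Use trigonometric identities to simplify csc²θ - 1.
csc²θ - 1 = cot²θ (using Pythagorean identity)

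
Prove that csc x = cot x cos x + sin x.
RHS = cos²x/sin x + sin x = (cos²x + sin²x)/sin x = 1/sin x = csc x = LHS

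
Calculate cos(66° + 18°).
cos(66° + 18°) = cos 66° cos 18° - sin 66° sin 18° = 0.1045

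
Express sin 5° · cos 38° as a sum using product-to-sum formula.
sin 5° cos 38° = (1/2)[sin(5°+38°) + sin(5°-38°)]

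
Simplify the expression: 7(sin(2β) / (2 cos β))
7(sin(2β) / (2 cos β)) = 7(sin β) (using Double angle)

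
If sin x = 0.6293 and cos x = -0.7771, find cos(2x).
cos(2x) = cos²x - sin²x = 0.2079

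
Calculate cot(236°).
cot(236°) = 0.6745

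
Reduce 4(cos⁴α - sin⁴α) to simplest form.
4(cos⁴α - sin⁴α) = 4(cos(2α)) (using Factoring + double angle)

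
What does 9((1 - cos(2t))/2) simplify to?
9((1 - cos(2t))/2) = 9(sin²t) (using Power reduction)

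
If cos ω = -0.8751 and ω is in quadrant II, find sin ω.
sin ω = 0.4839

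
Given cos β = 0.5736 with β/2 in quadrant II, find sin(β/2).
sin(β/2) = ±√((1 - cos β)/2); positive since β/2 ∈ QII, so sin(β/2) = 0.4617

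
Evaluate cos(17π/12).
cos(17π/12) = -(√6-√2)/4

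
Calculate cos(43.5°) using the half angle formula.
cos(43.5°) = √((1 + cos 87°)/2) = 0.7254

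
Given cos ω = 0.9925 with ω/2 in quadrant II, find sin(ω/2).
sin(ω/2) = ±√((1 - cos ω)/2); positive since ω/2 ∈ QII, so sin(ω/2) = 0.06124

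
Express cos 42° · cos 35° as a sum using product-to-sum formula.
cos 42° cos 35° = (1/2)[cos(42°-35°) + cos(42°+35°)]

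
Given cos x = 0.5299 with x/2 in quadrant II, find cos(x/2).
cos(x/2) = ±√((1 + cos x)/2); negative since x/2 ∈ QII, so cos(x/2) = -0.8746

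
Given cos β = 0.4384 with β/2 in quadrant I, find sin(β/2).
sin(β/2) = ±√((1 - cos β)/2); positive since β/2 ∈ QI, so sin(β/2) = 0.5299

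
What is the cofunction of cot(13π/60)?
cot(13π/60) = tan(π/2 - 13π/60) = tan(17π/60)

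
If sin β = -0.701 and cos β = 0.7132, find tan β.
tan β = sin β / cos β = -0.9829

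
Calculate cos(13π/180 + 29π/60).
cos(13π/180 + 29π/60) = cos 13π/180 cos 29π/60 - sin 13π/180 sin 29π/60 = -0.1736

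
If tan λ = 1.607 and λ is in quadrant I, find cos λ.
cos λ = 0.5283 (using tan²λ + 1 = sec²λ)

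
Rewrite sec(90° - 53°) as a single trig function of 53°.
sec(90° - 53°) = csc(53°)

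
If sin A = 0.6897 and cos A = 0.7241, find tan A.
tan A = sin A / cos A = 0.9525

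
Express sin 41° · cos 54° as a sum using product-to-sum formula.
sin 41° cos 54° = (1/2)[sin(41°+54°) + sin(41°-54°)]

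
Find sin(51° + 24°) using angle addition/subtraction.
sin(51° + 24°) = sin 51° cos 24° + cos 51° sin 24° = (√6+√2)/4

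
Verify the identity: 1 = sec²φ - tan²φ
RHS = 1/cos²φ - sin²φ/cos²φ = (1 - sin²φ)/cos²φ = cos²φ/cos²φ = 1 = LHS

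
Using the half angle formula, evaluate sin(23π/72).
sin(23π/72) = √((1 - cos 23π/36)/2) = 0.8434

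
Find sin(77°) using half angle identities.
sin(77°) = √((1 - cos 154°)/2) = 0.9744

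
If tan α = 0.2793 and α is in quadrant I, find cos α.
cos α = 0.9631 (using tan²α + 1 = sec²α)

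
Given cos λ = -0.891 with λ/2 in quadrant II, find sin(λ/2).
sin(λ/2) = ±√((1 - cos λ)/2); positive since λ/2 ∈ QII, so sin(λ/2) = 0.9724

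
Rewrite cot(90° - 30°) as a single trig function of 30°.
cot(90° - 30°) = tan(30°)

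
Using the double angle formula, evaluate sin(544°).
sin(544°) = 2 sin 272° cos 272° = -0.06976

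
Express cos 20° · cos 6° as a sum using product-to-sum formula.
cos 20° cos 6° = (1/2)[cos(20°-6°) + cos(20°+6°)]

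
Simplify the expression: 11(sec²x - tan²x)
11(sec²x - tan²x) = 11 (using Pythagorean identity)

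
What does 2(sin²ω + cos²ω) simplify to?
2(sin²ω + cos²ω) = 2 (using Pythagorean identity)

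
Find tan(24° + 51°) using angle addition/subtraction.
tan(24° + 51°) = (tan 24° + tan 51°)/(1 - tan 24° tan 51°) = 2+√3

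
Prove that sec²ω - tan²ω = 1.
LHS = 1/cos²ω - sin²ω/cos²ω = (1 - sin²ω)/cos²ω = cos²ω/cos²ω = 1 = RHS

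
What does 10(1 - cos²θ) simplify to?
10(1 - cos²θ) = 10(sin²θ) (using Pythagorean identity)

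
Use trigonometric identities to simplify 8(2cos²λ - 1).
8(2cos²λ - 1) = 8(cos(2λ)) (using Double angle)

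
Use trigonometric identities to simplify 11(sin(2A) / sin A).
11(sin(2A) / sin A) = 11(2 cos A) (using Double angle)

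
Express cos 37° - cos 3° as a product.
cos 37° - cos 3° = -2 sin(20°) sin(17°)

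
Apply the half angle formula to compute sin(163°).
sin(163°) = √((1 - cos 326°)/2) = 0.2924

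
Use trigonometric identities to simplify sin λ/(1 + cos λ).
sin λ/(1 + cos λ) = tan(λ/2) (using Half angle)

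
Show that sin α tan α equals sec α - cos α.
RHS = 1/cos α - cos α = (1 - cos²α)/cos α = sin²α/cos α = sin α · (sin α/cos α) = sin α tan α = LHS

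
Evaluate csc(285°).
csc(285°) = -1.035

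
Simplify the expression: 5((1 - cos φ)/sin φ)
5((1 - cos φ)/sin φ) = 5(tan(φ/2)) (using Half angle)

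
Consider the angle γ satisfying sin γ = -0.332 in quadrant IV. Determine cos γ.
cos γ = √(1 - sin²γ) = 0.9433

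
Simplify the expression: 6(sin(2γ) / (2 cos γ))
6(sin(2γ) / (2 cos γ)) = 6(sin γ) (using Double angle)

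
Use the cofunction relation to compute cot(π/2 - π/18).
cot(π/2 - π/18) = tan(π/18) = 0.1763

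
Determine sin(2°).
sin(2°) = 0.0349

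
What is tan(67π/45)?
tan(67π/45) = 28.64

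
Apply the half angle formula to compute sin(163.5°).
sin(163.5°) = √((1 - cos 327°)/2) = 0.284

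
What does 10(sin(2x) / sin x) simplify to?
10(sin(2x) / sin x) = 10(2 cos x) (using Double angle)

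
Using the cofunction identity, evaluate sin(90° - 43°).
sin(90° - 43°) = cos(43°) = 0.7314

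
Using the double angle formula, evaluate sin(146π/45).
sin(146π/45) = 2 sin 73π/45 cos 73π/45 = -0.6947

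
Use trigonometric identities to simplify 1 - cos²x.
1 - cos²x = sin²x (using Pythagorean identity)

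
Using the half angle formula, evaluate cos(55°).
cos(55°) = √((1 + cos 110°)/2) = 0.5736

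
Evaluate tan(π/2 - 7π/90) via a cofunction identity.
tan(π/2 - 7π/90) = cot(7π/90) = 4.011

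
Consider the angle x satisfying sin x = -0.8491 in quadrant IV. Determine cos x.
cos x = √(1 - sin²x) = 0.5282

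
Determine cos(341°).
cos(341°) = 0.9455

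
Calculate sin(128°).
sin(128°) = 0.788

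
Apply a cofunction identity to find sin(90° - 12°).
sin(90° - 12°) = cos(12°) = 0.9781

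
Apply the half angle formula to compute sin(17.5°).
sin(17.5°) = √((1 - cos 35°)/2) = 0.3007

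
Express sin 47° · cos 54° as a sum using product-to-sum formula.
sin 47° cos 54° = (1/2)[sin(47°+54°) + sin(47°-54°)]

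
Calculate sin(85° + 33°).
sin(85° + 33°) = sin 85° cos 33° + cos 85° sin 33° = 0.8829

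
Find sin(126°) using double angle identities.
sin(126°) = 2 sin 63° cos 63° = 0.809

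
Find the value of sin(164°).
sin(164°) = 0.2756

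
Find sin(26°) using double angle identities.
sin(26°) = 2 sin 13° cos 13° = 0.4384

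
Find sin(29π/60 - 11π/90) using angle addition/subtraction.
sin(29π/60 - 11π/90) = sin 29π/60 cos 11π/90 - cos 29π/60 sin 11π/90 = 0.9063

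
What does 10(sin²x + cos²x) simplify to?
10(sin²x + cos²x) = 10 (using Pythagorean identity)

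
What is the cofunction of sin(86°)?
sin(86°) = cos(90° - 86°) = cos(4°)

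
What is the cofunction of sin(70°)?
sin(70°) = cos(90° - 70°) = cos(20°)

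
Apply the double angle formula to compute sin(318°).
sin(318°) = 2 sin 159° cos 159° = -0.6691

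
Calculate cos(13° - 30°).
cos(13° - 30°) = cos 13° cos 30° + sin 13° sin 30° = 0.9563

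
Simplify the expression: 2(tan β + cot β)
2(tan β + cot β) = 2(sec β csc β) (using Quotient identities)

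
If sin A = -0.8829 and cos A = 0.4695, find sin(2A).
sin(2A) = 2 sin A cos A = -0.829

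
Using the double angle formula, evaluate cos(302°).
cos(302°) = cos²151° - sin²151° = 0.5299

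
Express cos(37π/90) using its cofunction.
cos(37π/90) = sin(π/2 - 37π/90) = sin(4π/45)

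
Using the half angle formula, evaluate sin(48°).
sin(48°) = √((1 - cos 96°)/2) = 0.7431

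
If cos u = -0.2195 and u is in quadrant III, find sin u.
sin u = -0.9756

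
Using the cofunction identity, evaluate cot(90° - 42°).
cot(90° - 42°) = tan(42°) = 0.9004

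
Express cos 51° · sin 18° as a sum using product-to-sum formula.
cos 51° sin 18° = (1/2)[sin(51°+18°) - sin(51°-18°)]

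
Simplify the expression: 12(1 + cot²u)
12(1 + cot²u) = 12(csc²u) (using Pythagorean identity)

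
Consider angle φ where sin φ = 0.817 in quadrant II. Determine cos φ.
cos φ = ±√(1 - sin²φ) = -0.5766 (negative in QII)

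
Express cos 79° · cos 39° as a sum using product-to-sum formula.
cos 79° cos 39° = (1/2)[cos(79°-39°) + cos(79°+39°)]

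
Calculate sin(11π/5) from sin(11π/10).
sin(11π/5) = 2 sin 11π/10 cos 11π/10 = 0.5878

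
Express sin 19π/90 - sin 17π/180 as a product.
sin 19π/90 - sin 17π/180 = 2 cos(11π/72) sin(7π/120)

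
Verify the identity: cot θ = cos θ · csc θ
RHS = cos θ · (1/sin θ) = cos θ/sin θ = cot θ = LHS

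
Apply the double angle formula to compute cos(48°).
cos(48°) = cos²24° - sin²24° = 0.6691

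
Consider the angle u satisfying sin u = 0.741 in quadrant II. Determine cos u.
cos u = ±√(1 - sin²u) = -0.6715 (negative in QII)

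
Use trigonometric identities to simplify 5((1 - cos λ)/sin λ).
5((1 - cos λ)/sin λ) = 5(tan(λ/2)) (using Half angle)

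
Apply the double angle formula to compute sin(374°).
sin(374°) = 2 sin 187° cos 187° = 0.2419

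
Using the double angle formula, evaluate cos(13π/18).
cos(13π/18) = cos²13π/36 - sin²13π/36 = -0.6428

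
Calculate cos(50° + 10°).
cos(50° + 10°) = cos 50° cos 10° - sin 50° sin 10° = 1/2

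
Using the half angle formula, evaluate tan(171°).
tan(171°) = sin 342° / (1 + cos 342°) = -0.1584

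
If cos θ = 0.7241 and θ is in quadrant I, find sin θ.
sin θ = 0.6897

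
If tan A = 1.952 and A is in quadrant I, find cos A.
cos A = 0.4559 (using tan²A + 1 = sec²A)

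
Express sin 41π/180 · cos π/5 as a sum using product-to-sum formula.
sin 41π/180 cos π/5 = (1/2)[sin(41π/180+π/5) + sin(41π/180-π/5)]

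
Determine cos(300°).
cos(300°) = 1/2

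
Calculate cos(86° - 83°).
cos(86° - 83°) = cos 86° cos 83° + sin 86° sin 83° = 0.9986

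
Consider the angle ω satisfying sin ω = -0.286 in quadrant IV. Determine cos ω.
cos ω = √(1 - sin²ω) = 0.9582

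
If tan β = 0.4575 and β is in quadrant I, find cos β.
cos β = 0.9094 (using tan²β + 1 = sec²β)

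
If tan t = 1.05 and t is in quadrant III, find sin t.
sin t = -0.7241 (using tan²t + 1 = sec²t)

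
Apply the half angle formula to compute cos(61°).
cos(61°) = √((1 + cos 122°)/2) = 0.4848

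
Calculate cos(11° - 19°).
cos(11° - 19°) = cos 11° cos 19° + sin 11° sin 19° = 0.9903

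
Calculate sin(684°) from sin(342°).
sin(684°) = 2 sin 342° cos 342° = -0.5878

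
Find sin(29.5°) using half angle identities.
sin(29.5°) = √((1 - cos 59°)/2) = 0.4924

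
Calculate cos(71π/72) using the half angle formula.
cos(71π/72) = -√((1 + cos 71π/36)/2) = -0.999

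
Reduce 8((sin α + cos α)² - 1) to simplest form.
8((sin α + cos α)² - 1) = 8(sin(2α)) (using Pythagorean + double angle)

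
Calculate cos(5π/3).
cos(5π/3) = 1/2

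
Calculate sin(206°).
sin(206°) = -0.4384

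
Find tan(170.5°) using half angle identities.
tan(170.5°) = sin 341° / (1 + cos 341°) = -0.1673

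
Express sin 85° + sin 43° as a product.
sin 85° + sin 43° = 2 sin(64°) cos(21°)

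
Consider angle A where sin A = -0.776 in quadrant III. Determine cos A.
cos A = ±√(1 - sin²A) = -0.6307 (negative in QIII)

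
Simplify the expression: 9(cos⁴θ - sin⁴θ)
9(cos⁴θ - sin⁴θ) = 9(cos(2θ)) (using Factoring + double angle)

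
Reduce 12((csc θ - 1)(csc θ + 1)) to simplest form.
12((csc θ - 1)(csc θ + 1)) = 12(cot²θ) (using Diff. of squares)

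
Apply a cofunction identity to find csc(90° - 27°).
csc(90° - 27°) = sec(27°) = 1.122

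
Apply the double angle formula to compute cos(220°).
cos(220°) = cos²110° - sin²110° = -0.766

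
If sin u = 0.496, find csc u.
csc u = 1/sin u = 2.016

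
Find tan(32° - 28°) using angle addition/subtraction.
tan(32° - 28°) = (tan 32° - tan 28°)/(1 + tan 32° tan 28°) = 0.06993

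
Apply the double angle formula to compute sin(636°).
sin(636°) = 2 sin 318° cos 318° = -0.9945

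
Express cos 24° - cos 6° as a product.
cos 24° - cos 6° = -2 sin(15°) sin(9°)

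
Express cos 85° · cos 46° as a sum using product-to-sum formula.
cos 85° cos 46° = (1/2)[cos(85°-46°) + cos(85°+46°)]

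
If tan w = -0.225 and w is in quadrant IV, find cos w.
cos w = 0.9756 (using tan²w + 1 = sec²w)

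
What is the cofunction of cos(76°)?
cos(76°) = sin(90° - 76°) = sin(14°)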